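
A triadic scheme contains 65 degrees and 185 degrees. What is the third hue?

305°

A triad spaces three hues 120° apart.
The full set is {65°, 185°, 305°}.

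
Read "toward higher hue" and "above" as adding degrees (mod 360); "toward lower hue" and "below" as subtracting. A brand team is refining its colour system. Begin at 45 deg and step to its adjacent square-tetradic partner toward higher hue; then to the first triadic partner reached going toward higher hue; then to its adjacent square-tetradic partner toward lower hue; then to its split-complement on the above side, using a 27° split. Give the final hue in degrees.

45 + 90 = 135°   (square ↑)
135 + 120 = 255°   (triadic ↑)
255 − 90 = 165°   (square ↓)
165 + 207 = 372 → 372 − 360 = 12°   (split-comp 27° ↑)

12°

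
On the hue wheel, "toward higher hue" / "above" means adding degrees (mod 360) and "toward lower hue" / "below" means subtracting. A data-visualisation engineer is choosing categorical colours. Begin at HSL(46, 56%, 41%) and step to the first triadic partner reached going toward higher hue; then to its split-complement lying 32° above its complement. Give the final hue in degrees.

+120° (triadic ↑): 46 + 120 = 166°
+212° (split-comp 32° ↑): 166 + 212 = 378 → 378 − 360 = 18°

18°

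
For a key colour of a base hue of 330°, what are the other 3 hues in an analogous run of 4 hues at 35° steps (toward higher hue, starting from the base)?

5°, 40° and 75°

Analogous hues sit every 35° along the wheel.
330 + 35 = 365 → 365 − 360 = 5°
330 + 70 = 400 → 400 − 360 = 40°
330 + 105 = 435 → 435 − 360 = 75°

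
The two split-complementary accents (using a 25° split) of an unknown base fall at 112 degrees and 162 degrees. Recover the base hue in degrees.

317°

The accents sit 25° either side of the complement, so the complement is their short-arc midpoint on the wheel.
Short-arc midpoint of 112° and 162°: 137°.
Base is 180° from the complement: 137 − 180 = -43 → -43 + 360 = 317°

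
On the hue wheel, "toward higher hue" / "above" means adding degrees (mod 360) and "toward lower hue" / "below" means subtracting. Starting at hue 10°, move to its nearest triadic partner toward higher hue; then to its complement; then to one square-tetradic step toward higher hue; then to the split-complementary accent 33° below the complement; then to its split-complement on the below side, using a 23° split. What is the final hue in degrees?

triadic ↑ +120°: 10 + 120 = 130°
complement +180°: 130 + 180 = 310°
square ↑ +90°: 310 + 90 = 400 → 400 − 360 = 40°
split-comp 33° ↓ +147°: 40 + 147 = 187°
split-comp 23° ↓ +157°: 187 + 157 = 344°

344°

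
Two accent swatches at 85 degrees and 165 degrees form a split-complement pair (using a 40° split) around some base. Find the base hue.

The accents sit 40° either side of the complement, so the complement is their short-arc midpoint on the wheel.
Short-arc midpoint of 85° and 165°: 125°.
Base is 180° from the complement: 125 − 180 = -55 → -55 + 360 = 305°

305°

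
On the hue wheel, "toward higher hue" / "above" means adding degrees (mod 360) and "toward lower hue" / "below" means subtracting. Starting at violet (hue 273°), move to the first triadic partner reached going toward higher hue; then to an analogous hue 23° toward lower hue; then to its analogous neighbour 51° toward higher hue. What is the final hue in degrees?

61°

273 + 120 = 393 → 393 − 360 = 33°   (triadic ↑)
33 − 23 = 10°   (analog 23° ↓)
10 + 51 = 61°   (analog 51° ↑)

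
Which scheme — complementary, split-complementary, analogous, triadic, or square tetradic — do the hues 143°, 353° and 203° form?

Sort the hues: 143°, 203°, 353°.
Successive gaps around the wheel: 60°, 150°, 150°.
Two 150° gaps and one 60° gap — a base hue opposite a pair of accents 30° either side of its complement — is the split-complementary pattern.

split-complementary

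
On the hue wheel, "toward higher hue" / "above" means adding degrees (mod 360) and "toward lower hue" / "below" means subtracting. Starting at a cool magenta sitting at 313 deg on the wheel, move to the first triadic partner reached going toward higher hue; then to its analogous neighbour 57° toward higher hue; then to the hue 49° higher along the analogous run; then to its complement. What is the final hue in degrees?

triadic ↑ +120°: 313 + 120 = 433 → 433 − 360 = 73°
analog 57° ↑ +57°: 73 + 57 = 130°
analog 49° ↑ +49°: 130 + 49 = 179°
complement +180°: 179 + 180 = 359°

359°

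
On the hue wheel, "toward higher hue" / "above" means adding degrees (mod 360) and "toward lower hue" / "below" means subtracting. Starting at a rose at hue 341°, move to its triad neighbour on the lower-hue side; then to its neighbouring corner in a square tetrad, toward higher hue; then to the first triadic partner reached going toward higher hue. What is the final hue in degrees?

−120° (triadic ↓): 341 − 120 = 221°
+90° (square ↑): 221 + 90 = 311°
+120° (triadic ↑): 311 + 120 = 431 → 431 − 360 = 71°

71°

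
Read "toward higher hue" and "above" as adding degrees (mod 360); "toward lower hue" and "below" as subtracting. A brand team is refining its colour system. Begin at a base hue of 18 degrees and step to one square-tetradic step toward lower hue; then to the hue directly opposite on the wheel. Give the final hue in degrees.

square ↓ −90°: 18 − 90 = -72 → -72 + 360 = 288°
complement +180°: 288 + 180 = 468 → 468 − 360 = 108°

108°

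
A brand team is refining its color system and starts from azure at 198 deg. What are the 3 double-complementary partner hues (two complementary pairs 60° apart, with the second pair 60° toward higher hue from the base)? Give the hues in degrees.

258°, 18°, 78°

A rectangular tetradic uses two complementary pairs 60° apart: offsets 0°, 60°, 180°, 240°.
198 + 60 = 258°
198 + 180 = 378 → 378 − 360 = 18°
198 + 240 = 438 → 438 − 360 = 78°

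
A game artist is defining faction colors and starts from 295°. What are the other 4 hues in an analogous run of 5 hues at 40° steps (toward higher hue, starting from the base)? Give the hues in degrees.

Analogous hues sit every 40° along the wheel.
295 + 40 = 335°
295 + 80 = 375 → 375 − 360 = 15°
295 + 120 = 415 → 415 − 360 = 55°
295 + 160 = 455 → 455 − 360 = 95°

335°, 15°, 55°, 95°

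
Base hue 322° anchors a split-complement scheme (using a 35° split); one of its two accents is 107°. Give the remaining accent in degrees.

177°

Split-complementary hues sit 35° either side of the complement.
Complement of the base 322°: 322 + 180 = 502 → 502 − 360 = 142°
The given accent 107° is 35° one side of 142°; the other accent sits 35° the other side: 142 + 35 = 177°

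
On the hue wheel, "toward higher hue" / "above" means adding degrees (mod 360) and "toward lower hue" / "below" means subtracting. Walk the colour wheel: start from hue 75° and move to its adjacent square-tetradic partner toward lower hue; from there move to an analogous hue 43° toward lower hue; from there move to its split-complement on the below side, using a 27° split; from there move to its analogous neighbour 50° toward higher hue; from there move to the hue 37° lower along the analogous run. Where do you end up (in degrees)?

108°

75 − 90 = -15 → -15 + 360 = 345°   (square ↓)
345 − 43 = 302°   (analog 43° ↓)
302 + 153 = 455 → 455 − 360 = 95°   (split-comp 27° ↓)
95 + 50 = 145°   (analog 50° ↑)
145 − 37 = 108°   (analog 37° ↓)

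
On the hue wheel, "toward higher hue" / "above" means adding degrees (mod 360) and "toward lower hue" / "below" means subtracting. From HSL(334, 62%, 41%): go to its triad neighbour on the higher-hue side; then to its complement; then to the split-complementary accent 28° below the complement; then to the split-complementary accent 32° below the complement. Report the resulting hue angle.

triadic ↑ +120°: 334 + 120 = 454 → 454 − 360 = 94°
complement +180°: 94 + 180 = 274°
split-comp 28° ↓ +152°: 274 + 152 = 426 → 426 − 360 = 66°
split-comp 32° ↓ +148°: 66 + 148 = 214°

214°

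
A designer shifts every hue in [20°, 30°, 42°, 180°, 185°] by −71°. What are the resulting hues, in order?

20 − 71 = -51 → -51 + 360 = 309°
30 − 71 = -41 → -41 + 360 = 319°
42 − 71 = -29 → -29 + 360 = 331°
180 − 71 = 109°
185 − 71 = 114°

309°, 319°, 331°, 109°, 114°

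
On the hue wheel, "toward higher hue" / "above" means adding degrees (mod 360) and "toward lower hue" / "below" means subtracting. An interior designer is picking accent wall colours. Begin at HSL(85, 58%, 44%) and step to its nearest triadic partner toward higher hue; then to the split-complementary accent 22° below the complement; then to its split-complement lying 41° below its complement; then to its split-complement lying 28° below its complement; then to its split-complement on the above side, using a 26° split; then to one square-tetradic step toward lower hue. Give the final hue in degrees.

50°

+120° (triadic ↑): 85 + 120 = 205°
+158° (split-comp 22° ↓): 205 + 158 = 363 → 363 − 360 = 3°
+139° (split-comp 41° ↓): 3 + 139 = 142°
+152° (split-comp 28° ↓): 142 + 152 = 294°
+206° (split-comp 26° ↑): 294 + 206 = 500 → 500 − 360 = 140°
−90° (square ↓): 140 − 90 = 50°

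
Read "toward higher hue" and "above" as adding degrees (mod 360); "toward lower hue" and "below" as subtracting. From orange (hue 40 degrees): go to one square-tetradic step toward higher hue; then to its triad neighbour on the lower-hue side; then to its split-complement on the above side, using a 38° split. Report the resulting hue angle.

square ↑ +90°: 40 + 90 = 130°
triadic ↓ −120°: 130 − 120 = 10°
split-comp 38° ↑ +218°: 10 + 218 = 228°

228°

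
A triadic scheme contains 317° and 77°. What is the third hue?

A triad spaces three hues 120° apart.
The full set is {77°, 197°, 317°}.

197°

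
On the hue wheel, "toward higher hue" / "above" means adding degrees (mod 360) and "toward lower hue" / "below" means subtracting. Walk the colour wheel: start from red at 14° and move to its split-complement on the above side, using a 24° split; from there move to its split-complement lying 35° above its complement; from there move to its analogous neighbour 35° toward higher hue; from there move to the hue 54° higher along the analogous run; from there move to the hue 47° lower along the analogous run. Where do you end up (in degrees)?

split-comp 24° ↑ +204°: 14 + 204 = 218°
split-comp 35° ↑ +215°: 218 + 215 = 433 → 433 − 360 = 73°
analog 35° ↑ +35°: 73 + 35 = 108°
analog 54° ↑ +54°: 108 + 54 = 162°
analog 47° ↓ −47°: 162 − 47 = 115°

115°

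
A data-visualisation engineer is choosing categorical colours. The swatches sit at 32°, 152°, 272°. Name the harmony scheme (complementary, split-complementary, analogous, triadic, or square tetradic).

triadic

Sort the hues: 32°, 152°, 272°.
Successive gaps around the wheel: 120°, 120°, 120°.
Three hues equally spaced 120° apart form a triad.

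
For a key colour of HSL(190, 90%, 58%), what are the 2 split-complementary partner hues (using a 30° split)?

340° and 40°

Split-complementary hues sit 30° either side of the complement.
Complement of 190°: 190 + 180 = 370 → 370 − 360 = 10°
10 − 30 = -20 → -20 + 360 = 340°
10 + 30 = 40°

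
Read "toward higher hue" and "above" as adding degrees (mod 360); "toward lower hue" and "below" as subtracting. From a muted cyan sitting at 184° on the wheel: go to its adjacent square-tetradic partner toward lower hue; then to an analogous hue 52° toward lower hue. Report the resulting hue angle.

42°

184 − 90 = 94°   (square ↓)
94 − 52 = 42°   (analog 52° ↓)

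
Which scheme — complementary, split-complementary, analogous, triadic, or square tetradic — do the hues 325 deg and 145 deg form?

complementary

Sort the hues: 145°, 325°.
Successive gaps around the wheel: 180°, 180°.
Two hues 180° apart are complementary.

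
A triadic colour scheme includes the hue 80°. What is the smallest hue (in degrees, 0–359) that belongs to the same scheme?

80°

A triad places three hues 120° apart.
The full set through 80° is {80°, 200°, 320°}.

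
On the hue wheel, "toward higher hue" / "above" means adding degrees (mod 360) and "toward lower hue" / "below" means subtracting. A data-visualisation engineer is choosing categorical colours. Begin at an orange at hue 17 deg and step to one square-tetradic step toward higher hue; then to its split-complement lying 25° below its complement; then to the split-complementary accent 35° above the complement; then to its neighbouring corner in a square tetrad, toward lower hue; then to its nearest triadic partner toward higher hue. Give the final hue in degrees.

+90° (square ↑): 17 + 90 = 107°
+155° (split-comp 25° ↓): 107 + 155 = 262°
+215° (split-comp 35° ↑): 262 + 215 = 477 → 477 − 360 = 117°
−90° (square ↓): 117 − 90 = 27°
+120° (triadic ↑): 27 + 120 = 147°

147°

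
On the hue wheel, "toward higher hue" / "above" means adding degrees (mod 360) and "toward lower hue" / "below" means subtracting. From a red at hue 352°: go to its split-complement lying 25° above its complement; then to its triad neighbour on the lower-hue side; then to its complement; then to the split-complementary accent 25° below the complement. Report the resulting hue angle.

split-comp 25° ↑ +205°: 352 + 205 = 557 → 557 − 360 = 197°
triadic ↓ −120°: 197 − 120 = 77°
complement +180°: 77 + 180 = 257°
split-comp 25° ↓ +155°: 257 + 155 = 412 → 412 − 360 = 52°

52°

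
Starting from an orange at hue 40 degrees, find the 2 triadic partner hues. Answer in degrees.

160° and 280°

A triad places three hues 120° apart.
40 + 120 = 160°
40 + 240 = 280°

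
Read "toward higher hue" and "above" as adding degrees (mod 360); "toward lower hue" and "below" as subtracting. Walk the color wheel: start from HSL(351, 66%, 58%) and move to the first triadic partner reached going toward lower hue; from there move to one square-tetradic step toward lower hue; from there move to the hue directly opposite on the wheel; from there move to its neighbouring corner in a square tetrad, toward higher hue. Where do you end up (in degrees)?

351 − 120 = 231°   (triadic ↓)
231 − 90 = 141°   (square ↓)
141 + 180 = 321°   (complement)
321 + 90 = 411 → 411 − 360 = 51°   (square ↑)

51°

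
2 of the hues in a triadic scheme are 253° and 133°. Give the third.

13°

A triad places three hues 120° apart.
The full set through 133° is {13°, 133°, 253°}.
Given {133°, 253°}, the missing hue is 13°.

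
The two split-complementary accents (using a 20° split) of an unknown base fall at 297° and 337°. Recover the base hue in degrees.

137°

The accents sit 20° either side of the complement, so the complement is their short-arc midpoint on the wheel.
Short-arc midpoint of 297° and 337°: 317°.
Base is 180° from the complement: 317 − 180 = 137°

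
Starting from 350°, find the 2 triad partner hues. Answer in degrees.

110° and 230°

A triad places three hues 120° apart.
350 + 120 = 470 → 470 − 360 = 110°
350 + 240 = 590 → 590 − 360 = 230°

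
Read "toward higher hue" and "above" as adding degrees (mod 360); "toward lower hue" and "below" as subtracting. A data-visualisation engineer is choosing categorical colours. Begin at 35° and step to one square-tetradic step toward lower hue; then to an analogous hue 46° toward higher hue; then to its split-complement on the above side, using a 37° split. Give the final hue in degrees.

35 − 90 = -55 → -55 + 360 = 305°   (square ↓)
305 + 46 = 351°   (analog 46° ↑)
351 + 217 = 568 → 568 − 360 = 208°   (split-comp 37° ↑)

208°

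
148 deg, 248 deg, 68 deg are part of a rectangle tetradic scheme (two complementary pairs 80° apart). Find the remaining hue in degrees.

328°

A rectangular tetradic uses two complementary pairs 80° apart: offsets 0°, 80°, 180°, 260°.
Among {68°, 148°, 248°}, 248° and 68° are a 180° pair.
The remaining hue 148° needs its own complement: 148 + 180 = 328°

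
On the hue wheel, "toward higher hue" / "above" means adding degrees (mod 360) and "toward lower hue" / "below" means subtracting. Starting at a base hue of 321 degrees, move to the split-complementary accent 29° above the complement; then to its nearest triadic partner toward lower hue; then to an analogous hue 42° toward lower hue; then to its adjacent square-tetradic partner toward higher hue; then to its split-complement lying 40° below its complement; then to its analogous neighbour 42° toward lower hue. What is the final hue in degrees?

split-comp 29° ↑ +209°: 321 + 209 = 530 → 530 − 360 = 170°
triadic ↓ −120°: 170 − 120 = 50°
analog 42° ↓ −42°: 50 − 42 = 8°
square ↑ +90°: 8 + 90 = 98°
split-comp 40° ↓ +140°: 98 + 140 = 238°
analog 42° ↓ −42°: 238 − 42 = 196°

196°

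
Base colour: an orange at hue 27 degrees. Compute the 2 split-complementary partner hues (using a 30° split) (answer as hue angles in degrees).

177° and 237°

Complement of 27 degrees: 27 + 180 = 207°
207 − 30 = 177°
207 + 30 = 237°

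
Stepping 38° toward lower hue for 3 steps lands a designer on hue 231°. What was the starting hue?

345°

3 steps of 38° (toward lower hue) give a net shift of −114°.
Start = end − shift: 231 + 114 = 345°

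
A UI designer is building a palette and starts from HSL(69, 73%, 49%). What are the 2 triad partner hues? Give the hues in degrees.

189° and 309°

A triad places three hues 120° apart.
69 + 120 = 189°
69 + 240 = 309°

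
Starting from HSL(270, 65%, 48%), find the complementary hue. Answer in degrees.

90°

The complement sits 180° across the wheel.
270 + 180 = 450 → 450 − 360 = 90°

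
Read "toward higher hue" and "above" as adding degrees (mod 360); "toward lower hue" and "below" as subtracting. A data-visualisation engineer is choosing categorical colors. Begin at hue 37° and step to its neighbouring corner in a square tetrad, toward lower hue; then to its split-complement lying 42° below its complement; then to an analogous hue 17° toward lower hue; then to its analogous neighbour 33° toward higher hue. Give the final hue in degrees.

101°

square ↓ −90°: 37 − 90 = -53 → -53 + 360 = 307°
split-comp 42° ↓ +138°: 307 + 138 = 445 → 445 − 360 = 85°
analog 17° ↓ −17°: 85 − 17 = 68°
analog 33° ↑ +33°: 68 + 33 = 101°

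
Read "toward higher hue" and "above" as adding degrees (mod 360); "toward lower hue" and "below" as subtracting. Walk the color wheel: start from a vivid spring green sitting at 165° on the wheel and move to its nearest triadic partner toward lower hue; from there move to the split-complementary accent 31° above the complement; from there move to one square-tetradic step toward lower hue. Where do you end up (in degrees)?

165 − 120 = 45°   (triadic ↓)
45 + 211 = 256°   (split-comp 31° ↑)
256 − 90 = 166°   (square ↓)

166°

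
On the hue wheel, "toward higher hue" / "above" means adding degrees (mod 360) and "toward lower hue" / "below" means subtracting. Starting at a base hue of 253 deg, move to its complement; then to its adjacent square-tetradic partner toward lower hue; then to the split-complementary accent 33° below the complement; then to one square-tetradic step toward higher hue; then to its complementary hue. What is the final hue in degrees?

complement +180°: 253 + 180 = 433 → 433 − 360 = 73°
square ↓ −90°: 73 − 90 = -17 → -17 + 360 = 343°
split-comp 33° ↓ +147°: 343 + 147 = 490 → 490 − 360 = 130°
square ↑ +90°: 130 + 90 = 220°
complement +180°: 220 + 180 = 400 → 400 − 360 = 40°

40°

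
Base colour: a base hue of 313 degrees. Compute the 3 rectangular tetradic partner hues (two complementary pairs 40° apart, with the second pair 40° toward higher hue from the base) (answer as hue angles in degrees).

A rectangular tetradic uses two complementary pairs 40° apart: offsets 0°, 40°, 180°, 220°.
313 + 40 = 353°
313 + 180 = 493 → 493 − 360 = 133°
313 + 220 = 533 → 533 − 360 = 173°

353°, 133°, 173°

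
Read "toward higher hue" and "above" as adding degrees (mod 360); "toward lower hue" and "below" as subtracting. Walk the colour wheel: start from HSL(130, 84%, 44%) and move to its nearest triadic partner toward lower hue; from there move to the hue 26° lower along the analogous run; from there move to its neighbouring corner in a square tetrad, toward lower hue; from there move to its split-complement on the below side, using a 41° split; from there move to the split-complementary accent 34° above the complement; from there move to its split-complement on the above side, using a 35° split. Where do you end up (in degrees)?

102°

130 − 120 = 10°   (triadic ↓)
10 − 26 = -16 → -16 + 360 = 344°   (analog 26° ↓)
344 − 90 = 254°   (square ↓)
254 + 139 = 393 → 393 − 360 = 33°   (split-comp 41° ↓)
33 + 214 = 247°   (split-comp 34° ↑)
247 + 215 = 462 → 462 − 360 = 102°   (split-comp 35° ↑)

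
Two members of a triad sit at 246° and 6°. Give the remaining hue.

A triad spaces three hues 120° apart.
The full set is {6°, 126°, 246°}.

126°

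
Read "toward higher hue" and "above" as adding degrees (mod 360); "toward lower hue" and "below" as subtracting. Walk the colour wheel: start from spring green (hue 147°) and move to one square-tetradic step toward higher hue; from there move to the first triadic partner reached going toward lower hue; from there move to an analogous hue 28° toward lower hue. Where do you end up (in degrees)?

square ↑ +90°: 147 + 90 = 237°
triadic ↓ −120°: 237 − 120 = 117°
analog 28° ↓ −28°: 117 − 28 = 89°

89°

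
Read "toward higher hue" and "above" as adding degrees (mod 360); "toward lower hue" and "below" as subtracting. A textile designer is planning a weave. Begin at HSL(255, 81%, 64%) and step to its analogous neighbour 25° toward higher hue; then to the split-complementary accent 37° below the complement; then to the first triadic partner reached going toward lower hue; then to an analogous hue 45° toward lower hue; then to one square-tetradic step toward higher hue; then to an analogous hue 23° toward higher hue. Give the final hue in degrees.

analog 25° ↑ +25°: 255 + 25 = 280°
split-comp 37° ↓ +143°: 280 + 143 = 423 → 423 − 360 = 63°
triadic ↓ −120°: 63 − 120 = -57 → -57 + 360 = 303°
analog 45° ↓ −45°: 303 − 45 = 258°
square ↑ +90°: 258 + 90 = 348°
analog 23° ↑ +23°: 348 + 23 = 371 → 371 − 360 = 11°

11°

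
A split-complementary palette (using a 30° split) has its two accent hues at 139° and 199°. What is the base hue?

The accents sit 30° either side of the complement, so the complement is their short-arc midpoint on the wheel.
Short-arc midpoint of 139° and 199°: 169°.
Base is 180° from the complement: 169 − 180 = -11 → -11 + 360 = 349°

349°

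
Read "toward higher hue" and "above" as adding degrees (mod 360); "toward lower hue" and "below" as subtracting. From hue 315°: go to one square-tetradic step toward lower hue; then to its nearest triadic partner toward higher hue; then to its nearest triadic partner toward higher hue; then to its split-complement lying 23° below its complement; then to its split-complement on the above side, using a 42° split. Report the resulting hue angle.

124°

square ↓ −90°: 315 − 90 = 225°
triadic ↑ +120°: 225 + 120 = 345°
triadic ↑ +120°: 345 + 120 = 465 → 465 − 360 = 105°
split-comp 23° ↓ +157°: 105 + 157 = 262°
split-comp 42° ↑ +222°: 262 + 222 = 484 → 484 − 360 = 124°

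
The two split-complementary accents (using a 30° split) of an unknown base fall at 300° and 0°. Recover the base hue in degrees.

150°

The accents sit 30° either side of the complement, so the complement is their short-arc midpoint on the wheel.
Short-arc midpoint of 300° and 0°: 330°.
Base is 180° from the complement: 330 − 180 = 150°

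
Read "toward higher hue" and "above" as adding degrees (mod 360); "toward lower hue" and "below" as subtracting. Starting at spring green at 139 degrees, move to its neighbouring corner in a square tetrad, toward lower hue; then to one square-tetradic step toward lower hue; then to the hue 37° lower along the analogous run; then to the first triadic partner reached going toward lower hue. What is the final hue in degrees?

139 − 90 = 49°   (square ↓)
49 − 90 = -41 → -41 + 360 = 319°   (square ↓)
319 − 37 = 282°   (analog 37° ↓)
282 − 120 = 162°   (triadic ↓)

162°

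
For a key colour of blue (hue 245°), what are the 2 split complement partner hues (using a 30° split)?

35° and 95°

Split-complementary hues sit 30° either side of the complement.
Complement of 245°: 245 + 180 = 425 → 425 − 360 = 65°
65 − 30 = 35°
65 + 30 = 95°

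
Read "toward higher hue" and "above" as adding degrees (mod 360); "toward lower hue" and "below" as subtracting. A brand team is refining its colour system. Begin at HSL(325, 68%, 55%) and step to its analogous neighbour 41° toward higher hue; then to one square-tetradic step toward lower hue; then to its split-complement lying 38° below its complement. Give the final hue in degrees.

58°

325 + 41 = 366 → 366 − 360 = 6°   (analog 41° ↑)
6 − 90 = -84 → -84 + 360 = 276°   (square ↓)
276 + 142 = 418 → 418 − 360 = 58°   (split-comp 38° ↓)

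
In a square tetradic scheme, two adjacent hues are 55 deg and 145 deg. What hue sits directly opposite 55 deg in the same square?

A square tetradic scheme places four hues 90° apart; opposite corners are 180° apart.
55 + 180 = 235°

235°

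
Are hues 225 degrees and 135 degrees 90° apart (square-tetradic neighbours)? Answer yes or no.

Angular distance: |225 − 135| = 90 = 90°.
90° apart (square-tetradic neighbours) requires 90°.

yes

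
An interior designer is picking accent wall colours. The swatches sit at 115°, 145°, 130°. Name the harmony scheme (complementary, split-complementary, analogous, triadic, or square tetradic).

Sort the hues: 115°, 130°, 145°.
Successive gaps around the wheel: 15°, 15°, 330°.
A run of hues at equal small steps (15°) with one large closing gap is an analogous group.

analogous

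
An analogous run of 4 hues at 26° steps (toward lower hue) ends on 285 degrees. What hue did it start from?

3°

3 steps of 26° (toward lower hue) give a net shift of −78°.
Start = end − shift: 285 + 78 = 363 → 363 − 360 = 3°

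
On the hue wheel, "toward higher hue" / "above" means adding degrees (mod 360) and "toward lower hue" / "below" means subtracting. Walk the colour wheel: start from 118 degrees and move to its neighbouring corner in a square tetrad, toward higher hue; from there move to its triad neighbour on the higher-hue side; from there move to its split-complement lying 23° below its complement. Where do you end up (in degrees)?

+90° (square ↑): 118 + 90 = 208°
+120° (triadic ↑): 208 + 120 = 328°
+157° (split-comp 23° ↓): 328 + 157 = 485 → 485 − 360 = 125°

125°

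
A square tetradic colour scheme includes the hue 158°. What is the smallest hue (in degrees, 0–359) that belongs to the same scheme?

A square tetradic scheme places four hues every 90°.
The full set through 158° is {68°, 158°, 248°, 338°}.

68°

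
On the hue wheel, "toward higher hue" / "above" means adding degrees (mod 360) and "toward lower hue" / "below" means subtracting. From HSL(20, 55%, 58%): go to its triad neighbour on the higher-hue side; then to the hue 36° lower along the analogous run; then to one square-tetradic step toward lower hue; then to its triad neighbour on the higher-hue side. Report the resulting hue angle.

134°

20 + 120 = 140°   (triadic ↑)
140 − 36 = 104°   (analog 36° ↓)
104 − 90 = 14°   (square ↓)
14 + 120 = 134°   (triadic ↑)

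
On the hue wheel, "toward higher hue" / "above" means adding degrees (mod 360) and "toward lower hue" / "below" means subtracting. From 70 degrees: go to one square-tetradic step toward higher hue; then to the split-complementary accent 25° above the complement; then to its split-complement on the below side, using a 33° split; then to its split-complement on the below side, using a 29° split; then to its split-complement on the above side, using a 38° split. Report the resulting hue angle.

161°

+90° (square ↑): 70 + 90 = 160°
+205° (split-comp 25° ↑): 160 + 205 = 365 → 365 − 360 = 5°
+147° (split-comp 33° ↓): 5 + 147 = 152°
+151° (split-comp 29° ↓): 152 + 151 = 303°
+218° (split-comp 38° ↑): 303 + 218 = 521 → 521 − 360 = 161°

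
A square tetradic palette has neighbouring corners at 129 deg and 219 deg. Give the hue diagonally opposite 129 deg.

309°

A square tetradic scheme places four hues 90° apart; opposite corners are 180° apart.
129 + 180 = 309°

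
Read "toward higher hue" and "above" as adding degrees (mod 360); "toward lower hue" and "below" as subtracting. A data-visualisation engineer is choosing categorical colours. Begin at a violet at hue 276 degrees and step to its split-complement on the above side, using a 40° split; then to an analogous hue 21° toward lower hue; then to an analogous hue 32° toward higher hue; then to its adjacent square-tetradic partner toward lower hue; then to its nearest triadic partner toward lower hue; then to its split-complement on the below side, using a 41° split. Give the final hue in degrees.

+220° (split-comp 40° ↑): 276 + 220 = 496 → 496 − 360 = 136°
−21° (analog 21° ↓): 136 − 21 = 115°
+32° (analog 32° ↑): 115 + 32 = 147°
−90° (square ↓): 147 − 90 = 57°
−120° (triadic ↓): 57 − 120 = -63 → -63 + 360 = 297°
+139° (split-comp 41° ↓): 297 + 139 = 436 → 436 − 360 = 76°

76°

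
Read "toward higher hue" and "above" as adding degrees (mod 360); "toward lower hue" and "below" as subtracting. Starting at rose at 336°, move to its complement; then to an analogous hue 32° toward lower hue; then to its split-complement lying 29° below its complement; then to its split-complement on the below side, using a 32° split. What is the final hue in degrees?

63°

+180° (complement): 336 + 180 = 516 → 516 − 360 = 156°
−32° (analog 32° ↓): 156 − 32 = 124°
+151° (split-comp 29° ↓): 124 + 151 = 275°
+148° (split-comp 32° ↓): 275 + 148 = 423 → 423 − 360 = 63°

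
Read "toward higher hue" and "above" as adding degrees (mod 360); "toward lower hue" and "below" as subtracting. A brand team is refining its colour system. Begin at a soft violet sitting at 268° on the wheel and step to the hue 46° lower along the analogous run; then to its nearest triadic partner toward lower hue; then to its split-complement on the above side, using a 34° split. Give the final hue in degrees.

268 − 46 = 222°   (analog 46° ↓)
222 − 120 = 102°   (triadic ↓)
102 + 214 = 316°   (split-comp 34° ↑)

316°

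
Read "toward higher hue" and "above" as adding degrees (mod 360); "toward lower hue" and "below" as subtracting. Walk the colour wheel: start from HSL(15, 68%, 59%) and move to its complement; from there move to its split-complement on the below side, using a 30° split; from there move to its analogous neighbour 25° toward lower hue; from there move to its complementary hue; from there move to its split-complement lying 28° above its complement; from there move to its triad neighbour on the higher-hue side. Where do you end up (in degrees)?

complement +180°: 15 + 180 = 195°
split-comp 30° ↓ +150°: 195 + 150 = 345°
analog 25° ↓ −25°: 345 − 25 = 320°
complement +180°: 320 + 180 = 500 → 500 − 360 = 140°
split-comp 28° ↑ +208°: 140 + 208 = 348°
triadic ↑ +120°: 348 + 120 = 468 → 468 − 360 = 108°

108°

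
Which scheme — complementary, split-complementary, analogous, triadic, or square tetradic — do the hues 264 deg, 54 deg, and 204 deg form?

Sort the hues: 54°, 204°, 264°.
Successive gaps around the wheel: 150°, 60°, 150°.
Two 150° gaps and one 60° gap — a base hue opposite a pair of accents 30° either side of its complement — is the split-complementary pattern.

split-complementary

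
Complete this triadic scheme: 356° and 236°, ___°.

116°

A triad places three hues 120° apart.
The full set through 236° is {116°, 236°, 356°}.
Given {236°, 356°}, the missing hue is 116°.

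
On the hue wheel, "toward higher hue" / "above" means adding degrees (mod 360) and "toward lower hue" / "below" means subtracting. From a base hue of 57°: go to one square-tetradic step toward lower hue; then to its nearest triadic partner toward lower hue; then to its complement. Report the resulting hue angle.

27°

57 − 90 = -33 → -33 + 360 = 327°   (square ↓)
327 − 120 = 207°   (triadic ↓)
207 + 180 = 387 → 387 − 360 = 27°   (complement)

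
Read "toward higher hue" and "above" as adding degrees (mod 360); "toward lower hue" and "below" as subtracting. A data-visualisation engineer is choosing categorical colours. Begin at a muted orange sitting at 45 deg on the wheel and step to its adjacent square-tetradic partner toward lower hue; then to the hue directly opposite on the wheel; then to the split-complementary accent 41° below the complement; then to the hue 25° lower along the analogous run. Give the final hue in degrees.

45 − 90 = -45 → -45 + 360 = 315°   (square ↓)
315 + 180 = 495 → 495 − 360 = 135°   (complement)
135 + 139 = 274°   (split-comp 41° ↓)
274 − 25 = 249°   (analog 25° ↓)

249°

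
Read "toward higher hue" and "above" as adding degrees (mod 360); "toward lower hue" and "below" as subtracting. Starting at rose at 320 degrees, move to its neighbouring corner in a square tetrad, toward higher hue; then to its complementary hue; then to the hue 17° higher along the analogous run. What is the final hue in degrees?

247°

square ↑ +90°: 320 + 90 = 410 → 410 − 360 = 50°
complement +180°: 50 + 180 = 230°
analog 17° ↑ +17°: 230 + 17 = 247°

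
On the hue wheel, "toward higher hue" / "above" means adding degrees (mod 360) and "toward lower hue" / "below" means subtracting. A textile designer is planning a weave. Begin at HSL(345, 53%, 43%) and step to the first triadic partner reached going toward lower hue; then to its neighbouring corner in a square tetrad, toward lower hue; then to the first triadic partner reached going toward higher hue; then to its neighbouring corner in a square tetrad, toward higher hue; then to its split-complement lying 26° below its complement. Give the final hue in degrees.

triadic ↓ −120°: 345 − 120 = 225°
square ↓ −90°: 225 − 90 = 135°
triadic ↑ +120°: 135 + 120 = 255°
square ↑ +90°: 255 + 90 = 345°
split-comp 26° ↓ +154°: 345 + 154 = 499 → 499 − 360 = 139°

139°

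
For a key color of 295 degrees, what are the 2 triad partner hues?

55° and 175°

A triad places three hues 120° apart.
295 + 120 = 415 → 415 − 360 = 55°
295 + 240 = 535 → 535 − 360 = 175°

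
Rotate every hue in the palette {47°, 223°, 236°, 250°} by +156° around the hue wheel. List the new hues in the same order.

47 + 156 = 203°
223 + 156 = 379 → 379 − 360 = 19°
236 + 156 = 392 → 392 − 360 = 32°
250 + 156 = 406 → 406 − 360 = 46°

203°, 19°, 32°, 46°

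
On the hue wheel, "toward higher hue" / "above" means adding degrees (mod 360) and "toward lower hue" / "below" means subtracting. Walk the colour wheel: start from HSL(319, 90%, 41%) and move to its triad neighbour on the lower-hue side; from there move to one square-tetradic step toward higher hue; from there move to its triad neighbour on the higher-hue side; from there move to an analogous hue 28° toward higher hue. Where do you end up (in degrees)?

77°

319 − 120 = 199°   (triadic ↓)
199 + 90 = 289°   (square ↑)
289 + 120 = 409 → 409 − 360 = 49°   (triadic ↑)
49 + 28 = 77°   (analog 28° ↑)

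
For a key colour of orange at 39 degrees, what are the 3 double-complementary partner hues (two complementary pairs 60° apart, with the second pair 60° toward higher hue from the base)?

99°, 219°, and 279°

A rectangular tetradic uses two complementary pairs 60° apart: offsets 0°, 60°, 180°, 240°.
39 + 60 = 99°
39 + 180 = 219°
39 + 240 = 279°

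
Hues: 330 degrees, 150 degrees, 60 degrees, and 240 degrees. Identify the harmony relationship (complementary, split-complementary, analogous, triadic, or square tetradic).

Sort the hues: 60°, 150°, 240°, 330°.
Successive gaps around the wheel: 90°, 90°, 90°, 90°.
Four hues every 90° form a square tetradic scheme.

square tetradic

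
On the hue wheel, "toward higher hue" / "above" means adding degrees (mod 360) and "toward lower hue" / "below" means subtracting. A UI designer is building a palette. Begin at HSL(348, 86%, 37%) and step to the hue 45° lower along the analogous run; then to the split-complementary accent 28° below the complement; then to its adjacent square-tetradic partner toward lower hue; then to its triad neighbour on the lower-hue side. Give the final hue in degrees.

245°

348 − 45 = 303°   (analog 45° ↓)
303 + 152 = 455 → 455 − 360 = 95°   (split-comp 28° ↓)
95 − 90 = 5°   (square ↓)
5 − 120 = -115 → -115 + 360 = 245°   (triadic ↓)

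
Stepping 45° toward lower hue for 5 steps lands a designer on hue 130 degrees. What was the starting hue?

355°

5 steps of 45° (toward lower hue) give a net shift of −225°.
Start = end − shift: 130 + 225 = 355°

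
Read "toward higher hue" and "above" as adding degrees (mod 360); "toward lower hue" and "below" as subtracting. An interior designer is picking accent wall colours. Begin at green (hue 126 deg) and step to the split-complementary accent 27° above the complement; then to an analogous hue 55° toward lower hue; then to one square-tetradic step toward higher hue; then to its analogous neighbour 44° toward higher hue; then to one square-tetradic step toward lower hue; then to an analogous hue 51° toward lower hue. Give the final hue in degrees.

split-comp 27° ↑ +207°: 126 + 207 = 333°
analog 55° ↓ −55°: 333 − 55 = 278°
square ↑ +90°: 278 + 90 = 368 → 368 − 360 = 8°
analog 44° ↑ +44°: 8 + 44 = 52°
square ↓ −90°: 52 − 90 = -38 → -38 + 360 = 322°
analog 51° ↓ −51°: 322 − 51 = 271°

271°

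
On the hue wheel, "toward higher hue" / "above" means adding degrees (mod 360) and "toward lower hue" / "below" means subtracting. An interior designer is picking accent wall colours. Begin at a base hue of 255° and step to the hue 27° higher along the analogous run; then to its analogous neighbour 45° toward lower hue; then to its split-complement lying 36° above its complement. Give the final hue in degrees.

93°

255 + 27 = 282°   (analog 27° ↑)
282 − 45 = 237°   (analog 45° ↓)
237 + 216 = 453 → 453 − 360 = 93°   (split-comp 36° ↑)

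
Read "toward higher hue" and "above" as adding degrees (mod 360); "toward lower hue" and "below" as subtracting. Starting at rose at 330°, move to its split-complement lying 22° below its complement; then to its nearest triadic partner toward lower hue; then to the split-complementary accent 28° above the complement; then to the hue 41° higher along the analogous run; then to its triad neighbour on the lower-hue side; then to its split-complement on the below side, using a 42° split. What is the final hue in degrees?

275°

split-comp 22° ↓ +158°: 330 + 158 = 488 → 488 − 360 = 128°
triadic ↓ −120°: 128 − 120 = 8°
split-comp 28° ↑ +208°: 8 + 208 = 216°
analog 41° ↑ +41°: 216 + 41 = 257°
triadic ↓ −120°: 257 − 120 = 137°
split-comp 42° ↓ +138°: 137 + 138 = 275°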